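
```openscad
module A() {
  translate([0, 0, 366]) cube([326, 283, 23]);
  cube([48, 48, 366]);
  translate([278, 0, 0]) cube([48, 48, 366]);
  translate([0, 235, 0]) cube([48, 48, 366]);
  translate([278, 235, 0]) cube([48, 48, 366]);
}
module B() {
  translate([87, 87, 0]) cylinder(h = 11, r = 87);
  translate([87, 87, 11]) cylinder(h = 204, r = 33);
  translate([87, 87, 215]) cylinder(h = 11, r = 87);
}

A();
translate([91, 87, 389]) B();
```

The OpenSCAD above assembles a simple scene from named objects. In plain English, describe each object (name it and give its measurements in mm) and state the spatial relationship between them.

A is a four-legged stool. The seat is 326×283 mm, 23 mm thick, top at z = 389 mm. It stands on four square legs, each 48×48 mm in cross-section, from z = 0 to the seat underside, each flush with a corner of the seat.

B is a spool: two coaxial disc flanges of radius 87 mm and thickness 11 mm, joined by a core cylinder of radius 33 mm and height 204 mm. The lower flange rests on z = 0 and the three cylinders share a vertical axis.

The spool is on top of the stool.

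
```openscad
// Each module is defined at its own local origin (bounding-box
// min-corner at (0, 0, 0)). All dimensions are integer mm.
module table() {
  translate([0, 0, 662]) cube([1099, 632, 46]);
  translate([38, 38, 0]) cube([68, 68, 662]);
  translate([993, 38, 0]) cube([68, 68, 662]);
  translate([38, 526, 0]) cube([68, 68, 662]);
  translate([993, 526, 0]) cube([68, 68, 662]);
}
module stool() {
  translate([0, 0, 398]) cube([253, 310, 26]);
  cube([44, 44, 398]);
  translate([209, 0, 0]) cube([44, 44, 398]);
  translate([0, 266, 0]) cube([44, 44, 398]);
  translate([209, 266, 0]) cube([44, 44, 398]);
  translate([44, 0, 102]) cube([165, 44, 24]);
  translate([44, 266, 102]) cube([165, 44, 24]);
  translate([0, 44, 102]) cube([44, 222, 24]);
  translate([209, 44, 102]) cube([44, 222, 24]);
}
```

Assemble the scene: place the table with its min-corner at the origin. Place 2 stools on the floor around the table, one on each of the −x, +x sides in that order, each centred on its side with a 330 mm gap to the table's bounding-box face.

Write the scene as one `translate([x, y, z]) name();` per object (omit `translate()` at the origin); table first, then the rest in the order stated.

table();
translate([-583, 161, 0]) stool();
translate([1429, 161, 0]) stool();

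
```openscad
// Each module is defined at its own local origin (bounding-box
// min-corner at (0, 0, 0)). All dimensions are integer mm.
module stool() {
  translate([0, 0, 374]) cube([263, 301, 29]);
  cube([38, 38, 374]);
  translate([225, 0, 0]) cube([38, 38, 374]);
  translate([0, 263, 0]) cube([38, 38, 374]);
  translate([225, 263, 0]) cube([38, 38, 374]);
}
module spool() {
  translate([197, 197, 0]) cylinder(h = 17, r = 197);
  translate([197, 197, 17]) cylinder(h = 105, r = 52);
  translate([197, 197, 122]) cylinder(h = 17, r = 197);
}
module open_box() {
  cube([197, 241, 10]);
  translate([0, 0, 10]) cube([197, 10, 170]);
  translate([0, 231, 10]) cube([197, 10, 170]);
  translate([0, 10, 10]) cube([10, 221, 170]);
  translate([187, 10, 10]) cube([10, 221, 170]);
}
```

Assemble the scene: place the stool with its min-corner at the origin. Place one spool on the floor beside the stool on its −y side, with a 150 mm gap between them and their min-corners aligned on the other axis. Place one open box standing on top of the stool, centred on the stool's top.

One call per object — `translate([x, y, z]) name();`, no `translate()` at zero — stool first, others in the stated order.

stool();
translate([0, -544, 0]) spool();
translate([33, 30, 403]) open_box();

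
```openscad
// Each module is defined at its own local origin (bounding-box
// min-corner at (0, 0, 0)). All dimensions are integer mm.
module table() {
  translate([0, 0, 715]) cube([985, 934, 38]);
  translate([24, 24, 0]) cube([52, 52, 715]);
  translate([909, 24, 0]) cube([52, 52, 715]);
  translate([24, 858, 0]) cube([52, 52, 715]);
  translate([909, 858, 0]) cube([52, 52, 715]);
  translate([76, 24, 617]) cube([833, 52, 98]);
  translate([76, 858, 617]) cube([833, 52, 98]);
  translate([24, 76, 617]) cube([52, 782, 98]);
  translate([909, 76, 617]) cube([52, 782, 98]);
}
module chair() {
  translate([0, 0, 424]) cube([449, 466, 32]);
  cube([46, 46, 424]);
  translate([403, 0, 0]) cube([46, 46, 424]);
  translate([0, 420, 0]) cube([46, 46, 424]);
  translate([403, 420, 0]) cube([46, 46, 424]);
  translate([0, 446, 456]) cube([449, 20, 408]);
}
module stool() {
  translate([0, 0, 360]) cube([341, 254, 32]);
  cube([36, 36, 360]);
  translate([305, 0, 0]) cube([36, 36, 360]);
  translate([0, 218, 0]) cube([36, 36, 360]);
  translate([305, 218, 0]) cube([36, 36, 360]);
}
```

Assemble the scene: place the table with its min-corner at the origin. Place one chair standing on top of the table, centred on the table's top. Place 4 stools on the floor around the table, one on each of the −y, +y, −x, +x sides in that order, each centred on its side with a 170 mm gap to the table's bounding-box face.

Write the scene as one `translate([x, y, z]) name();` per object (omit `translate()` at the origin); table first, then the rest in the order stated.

table();
translate([268, 234, 753]) chair();
translate([322, -424, 0]) stool();
translate([322, 1104, 0]) stool();
translate([-511, 340, 0]) stool();
translate([1155, 340, 0]) stool();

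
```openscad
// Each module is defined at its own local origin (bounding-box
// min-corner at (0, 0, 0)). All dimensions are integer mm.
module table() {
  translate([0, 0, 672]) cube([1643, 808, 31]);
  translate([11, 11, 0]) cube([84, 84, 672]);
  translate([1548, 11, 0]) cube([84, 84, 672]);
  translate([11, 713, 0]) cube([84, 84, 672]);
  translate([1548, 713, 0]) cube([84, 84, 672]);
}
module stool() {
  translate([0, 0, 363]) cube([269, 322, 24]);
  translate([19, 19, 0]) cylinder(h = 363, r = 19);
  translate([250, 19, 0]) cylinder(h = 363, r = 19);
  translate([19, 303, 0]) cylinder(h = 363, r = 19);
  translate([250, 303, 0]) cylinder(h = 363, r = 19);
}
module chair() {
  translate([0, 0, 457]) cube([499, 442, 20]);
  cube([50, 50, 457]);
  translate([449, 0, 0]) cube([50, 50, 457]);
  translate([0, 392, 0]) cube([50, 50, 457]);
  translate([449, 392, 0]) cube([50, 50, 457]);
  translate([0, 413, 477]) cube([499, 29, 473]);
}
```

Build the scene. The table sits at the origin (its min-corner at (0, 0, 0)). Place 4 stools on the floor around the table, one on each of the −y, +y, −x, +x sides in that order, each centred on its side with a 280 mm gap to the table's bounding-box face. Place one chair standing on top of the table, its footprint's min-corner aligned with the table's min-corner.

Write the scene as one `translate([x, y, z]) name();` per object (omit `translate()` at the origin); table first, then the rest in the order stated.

table();
translate([687, -602, 0]) stool();
translate([687, 1088, 0]) stool();
translate([-549, 243, 0]) stool();
translate([1923, 243, 0]) stool();
translate([0, 0, 703]) chair();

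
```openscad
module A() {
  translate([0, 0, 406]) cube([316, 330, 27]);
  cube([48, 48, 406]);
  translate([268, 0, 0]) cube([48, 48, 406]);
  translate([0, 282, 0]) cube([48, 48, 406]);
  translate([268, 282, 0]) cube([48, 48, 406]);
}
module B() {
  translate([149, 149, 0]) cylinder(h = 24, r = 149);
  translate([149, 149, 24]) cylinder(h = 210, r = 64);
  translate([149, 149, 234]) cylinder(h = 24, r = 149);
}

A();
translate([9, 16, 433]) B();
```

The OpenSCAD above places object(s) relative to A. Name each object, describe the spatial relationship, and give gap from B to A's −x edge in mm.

A is a stool. B is a spool. The spool is on top of the stool, centred. The gap from the spool to the stool's −x edge is 9 mm.

The spool's min-x is at 9; the stool's min-x is 0; gap = 9 mm.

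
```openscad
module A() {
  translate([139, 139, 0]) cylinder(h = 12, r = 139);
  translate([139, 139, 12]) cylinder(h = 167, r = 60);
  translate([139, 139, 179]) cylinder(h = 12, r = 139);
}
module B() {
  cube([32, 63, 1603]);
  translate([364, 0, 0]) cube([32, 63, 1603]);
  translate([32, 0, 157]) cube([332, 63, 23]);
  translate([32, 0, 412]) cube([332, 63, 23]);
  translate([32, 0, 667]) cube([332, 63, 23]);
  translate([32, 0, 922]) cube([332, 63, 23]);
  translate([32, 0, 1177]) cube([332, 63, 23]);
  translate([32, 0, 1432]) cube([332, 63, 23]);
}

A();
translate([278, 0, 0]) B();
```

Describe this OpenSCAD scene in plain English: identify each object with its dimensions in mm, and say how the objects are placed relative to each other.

A is a spool: two coaxial disc flanges of radius 139 mm and thickness 12 mm, joined by a core cylinder of radius 60 mm and height 167 mm. The lower flange rests on z = 0 and the three cylinders share a vertical axis.

B is a wooden ladder with two side rails of 32×63 mm section and 1603 mm height, set 396 mm apart overall. Between them run 6 rectangular rungs (63 mm deep, 23 mm thick), front faces flush with the rails' −y face. The bottom of the first rung is 157 mm above the floor and each subsequent rung is 255 mm higher than the one below.

The ladder is against the spool's +x side, with their −y faces flush.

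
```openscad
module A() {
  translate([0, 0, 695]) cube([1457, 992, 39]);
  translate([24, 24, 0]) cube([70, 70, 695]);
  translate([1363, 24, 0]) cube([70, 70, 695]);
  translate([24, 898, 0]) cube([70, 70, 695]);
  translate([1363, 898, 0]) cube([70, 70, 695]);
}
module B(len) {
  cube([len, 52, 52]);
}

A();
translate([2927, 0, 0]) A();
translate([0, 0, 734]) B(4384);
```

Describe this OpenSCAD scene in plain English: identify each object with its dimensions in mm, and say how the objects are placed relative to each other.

A is a table: top 1457 mm (x) × 992 mm (y), 39 mm thick, upper face at z = 734 mm, on four 70×70 mm square legs, each inset 24 mm from the nearest pair of top edges, running from z = 0 to the bottom of the top.

B is a rectangular beam 4384 mm long (x), 52 mm deep (y), 52 mm thick (z).

The beam spans the tops of two tables placed 1470 mm apart, resting at z = 734 mm.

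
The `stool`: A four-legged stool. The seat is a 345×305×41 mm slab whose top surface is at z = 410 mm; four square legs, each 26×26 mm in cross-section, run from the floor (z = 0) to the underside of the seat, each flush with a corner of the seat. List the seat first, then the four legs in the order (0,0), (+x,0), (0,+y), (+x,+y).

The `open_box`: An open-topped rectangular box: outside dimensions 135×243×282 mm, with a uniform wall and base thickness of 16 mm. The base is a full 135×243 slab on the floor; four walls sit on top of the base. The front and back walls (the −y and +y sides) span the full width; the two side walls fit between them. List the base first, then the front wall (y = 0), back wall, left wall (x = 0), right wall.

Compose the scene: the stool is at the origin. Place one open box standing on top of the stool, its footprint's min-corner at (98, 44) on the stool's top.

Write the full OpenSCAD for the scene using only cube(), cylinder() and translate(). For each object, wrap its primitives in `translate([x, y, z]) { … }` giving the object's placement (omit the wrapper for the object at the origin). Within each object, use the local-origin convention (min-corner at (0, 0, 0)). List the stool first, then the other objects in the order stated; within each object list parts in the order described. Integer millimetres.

translate([0, 0, 369]) cube([345, 305, 41]);
cube([26, 26, 369]);
translate([319, 0, 0]) cube([26, 26, 369]);
translate([0, 279, 0]) cube([26, 26, 369]);
translate([319, 279, 0]) cube([26, 26, 369]);
translate([98, 44, 410]) {
  cube([135, 243, 16]);
  translate([0, 0, 16]) cube([135, 16, 266]);
  translate([0, 227, 16]) cube([135, 16, 266]);
  translate([0, 16, 16]) cube([16, 211, 266]);
  translate([119, 16, 16]) cube([16, 211, 266]);
}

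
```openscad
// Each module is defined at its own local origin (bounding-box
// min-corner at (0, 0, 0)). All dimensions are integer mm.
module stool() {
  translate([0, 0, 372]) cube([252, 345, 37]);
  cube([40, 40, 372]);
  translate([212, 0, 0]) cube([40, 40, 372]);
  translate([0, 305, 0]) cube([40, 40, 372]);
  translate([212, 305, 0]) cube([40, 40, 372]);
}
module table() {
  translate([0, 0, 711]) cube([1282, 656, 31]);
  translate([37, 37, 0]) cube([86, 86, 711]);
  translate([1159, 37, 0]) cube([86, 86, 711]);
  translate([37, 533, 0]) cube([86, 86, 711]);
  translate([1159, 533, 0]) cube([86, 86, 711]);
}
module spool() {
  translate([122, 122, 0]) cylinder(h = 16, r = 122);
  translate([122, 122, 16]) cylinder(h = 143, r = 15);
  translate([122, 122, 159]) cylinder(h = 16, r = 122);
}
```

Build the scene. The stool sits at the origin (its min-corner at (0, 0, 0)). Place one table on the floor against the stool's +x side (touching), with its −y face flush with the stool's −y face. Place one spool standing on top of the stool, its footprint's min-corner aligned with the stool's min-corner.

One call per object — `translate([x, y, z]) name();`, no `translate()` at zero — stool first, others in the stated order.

stool();
translate([252, 0, 0]) table();
translate([0, 0, 409]) spool();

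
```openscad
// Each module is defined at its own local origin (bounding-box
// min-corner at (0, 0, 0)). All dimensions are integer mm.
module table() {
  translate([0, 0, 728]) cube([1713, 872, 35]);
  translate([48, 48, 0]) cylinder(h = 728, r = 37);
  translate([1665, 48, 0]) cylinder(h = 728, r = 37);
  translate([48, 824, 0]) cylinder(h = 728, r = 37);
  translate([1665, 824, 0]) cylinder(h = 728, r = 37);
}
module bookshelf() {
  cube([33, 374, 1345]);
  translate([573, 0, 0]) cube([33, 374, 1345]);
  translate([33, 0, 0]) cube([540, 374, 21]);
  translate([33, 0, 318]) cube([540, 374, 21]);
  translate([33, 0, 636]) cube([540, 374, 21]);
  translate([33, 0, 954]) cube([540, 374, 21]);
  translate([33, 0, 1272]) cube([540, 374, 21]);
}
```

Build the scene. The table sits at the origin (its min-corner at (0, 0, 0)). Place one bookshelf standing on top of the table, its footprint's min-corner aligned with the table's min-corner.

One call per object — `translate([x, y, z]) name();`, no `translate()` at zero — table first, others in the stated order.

table();
translate([0, 0, 763]) bookshelf();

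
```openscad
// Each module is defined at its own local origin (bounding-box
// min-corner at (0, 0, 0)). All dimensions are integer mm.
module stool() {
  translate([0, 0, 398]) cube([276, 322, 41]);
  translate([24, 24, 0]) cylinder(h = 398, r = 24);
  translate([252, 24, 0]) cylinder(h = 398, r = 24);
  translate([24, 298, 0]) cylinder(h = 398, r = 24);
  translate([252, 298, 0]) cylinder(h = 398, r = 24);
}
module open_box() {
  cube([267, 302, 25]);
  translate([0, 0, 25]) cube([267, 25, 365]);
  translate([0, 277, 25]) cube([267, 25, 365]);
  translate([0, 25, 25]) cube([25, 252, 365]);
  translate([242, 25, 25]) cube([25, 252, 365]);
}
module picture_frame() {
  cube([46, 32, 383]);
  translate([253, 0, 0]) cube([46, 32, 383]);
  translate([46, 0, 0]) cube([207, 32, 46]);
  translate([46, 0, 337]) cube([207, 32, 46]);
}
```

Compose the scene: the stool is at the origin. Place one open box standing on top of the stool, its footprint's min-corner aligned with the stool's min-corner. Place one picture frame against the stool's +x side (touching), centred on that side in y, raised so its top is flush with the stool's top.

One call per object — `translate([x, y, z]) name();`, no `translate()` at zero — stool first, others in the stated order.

stool();
translate([0, 0, 439]) open_box();
translate([276, 145, 56]) picture_frame();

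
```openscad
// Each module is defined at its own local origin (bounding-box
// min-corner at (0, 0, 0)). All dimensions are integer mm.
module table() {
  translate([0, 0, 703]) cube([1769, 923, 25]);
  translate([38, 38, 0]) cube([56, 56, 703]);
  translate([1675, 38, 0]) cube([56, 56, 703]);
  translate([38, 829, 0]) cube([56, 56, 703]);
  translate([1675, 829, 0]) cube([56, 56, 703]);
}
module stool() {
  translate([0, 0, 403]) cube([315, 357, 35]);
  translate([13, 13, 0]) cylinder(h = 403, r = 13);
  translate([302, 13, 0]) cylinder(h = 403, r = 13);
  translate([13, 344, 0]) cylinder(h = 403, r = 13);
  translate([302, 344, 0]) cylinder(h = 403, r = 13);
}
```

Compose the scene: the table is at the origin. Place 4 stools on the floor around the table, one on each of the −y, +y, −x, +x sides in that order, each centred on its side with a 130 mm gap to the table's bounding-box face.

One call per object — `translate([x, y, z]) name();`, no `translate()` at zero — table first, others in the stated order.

table();
translate([727, -487, 0]) stool();
translate([727, 1053, 0]) stool();
translate([-445, 283, 0]) stool();
translate([1899, 283, 0]) stool();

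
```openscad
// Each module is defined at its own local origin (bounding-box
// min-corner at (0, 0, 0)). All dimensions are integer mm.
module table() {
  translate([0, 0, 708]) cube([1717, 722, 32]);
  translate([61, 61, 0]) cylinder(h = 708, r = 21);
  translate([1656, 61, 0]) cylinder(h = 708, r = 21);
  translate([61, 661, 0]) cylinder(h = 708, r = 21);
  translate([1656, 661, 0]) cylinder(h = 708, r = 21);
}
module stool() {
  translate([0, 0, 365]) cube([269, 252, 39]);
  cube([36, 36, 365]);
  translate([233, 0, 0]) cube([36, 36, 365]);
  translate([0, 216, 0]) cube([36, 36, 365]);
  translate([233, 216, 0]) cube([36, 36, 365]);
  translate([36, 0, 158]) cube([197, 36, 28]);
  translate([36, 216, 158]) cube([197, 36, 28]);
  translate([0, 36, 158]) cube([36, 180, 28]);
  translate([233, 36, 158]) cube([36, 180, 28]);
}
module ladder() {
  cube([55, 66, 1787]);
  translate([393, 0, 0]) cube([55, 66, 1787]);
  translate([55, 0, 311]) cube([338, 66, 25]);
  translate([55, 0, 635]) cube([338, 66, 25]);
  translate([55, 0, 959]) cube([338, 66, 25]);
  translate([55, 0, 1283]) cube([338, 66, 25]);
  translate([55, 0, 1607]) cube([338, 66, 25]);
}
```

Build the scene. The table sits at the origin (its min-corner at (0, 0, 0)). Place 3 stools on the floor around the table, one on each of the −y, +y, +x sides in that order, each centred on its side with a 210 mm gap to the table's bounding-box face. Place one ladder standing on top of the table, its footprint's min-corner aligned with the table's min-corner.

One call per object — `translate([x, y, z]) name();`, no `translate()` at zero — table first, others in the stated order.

table();
translate([724, -462, 0]) stool();
translate([724, 932, 0]) stool();
translate([1927, 235, 0]) stool();
translate([0, 0, 740]) ladder();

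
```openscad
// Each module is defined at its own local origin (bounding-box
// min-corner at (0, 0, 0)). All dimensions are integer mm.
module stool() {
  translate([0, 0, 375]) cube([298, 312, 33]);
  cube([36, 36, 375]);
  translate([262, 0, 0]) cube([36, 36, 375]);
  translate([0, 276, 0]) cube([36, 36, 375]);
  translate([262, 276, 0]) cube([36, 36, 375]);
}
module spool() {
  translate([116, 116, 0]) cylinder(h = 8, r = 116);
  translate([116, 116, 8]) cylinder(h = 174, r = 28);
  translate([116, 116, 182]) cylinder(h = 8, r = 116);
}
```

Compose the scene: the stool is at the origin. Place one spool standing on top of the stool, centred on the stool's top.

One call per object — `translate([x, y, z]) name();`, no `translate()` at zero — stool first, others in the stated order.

stool();
translate([33, 40, 408]) spool();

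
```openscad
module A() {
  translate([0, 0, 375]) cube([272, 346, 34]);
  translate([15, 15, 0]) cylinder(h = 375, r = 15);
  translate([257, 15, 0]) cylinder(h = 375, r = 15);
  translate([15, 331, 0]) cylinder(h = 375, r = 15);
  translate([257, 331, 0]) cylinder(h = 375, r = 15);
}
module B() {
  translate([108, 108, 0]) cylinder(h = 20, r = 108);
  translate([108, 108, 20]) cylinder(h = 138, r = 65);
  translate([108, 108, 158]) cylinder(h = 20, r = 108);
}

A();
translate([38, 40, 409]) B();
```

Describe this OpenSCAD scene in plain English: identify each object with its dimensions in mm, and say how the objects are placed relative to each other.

A is a simple wooden stool: a rectangular seat 272 mm (x) by 346 mm (y), 34 mm thick, top face at z = 409 mm, on four round legs, each 30 mm in diameter. The legs rest on z = 0, each leg's axis is inset half a diameter from the nearest pair of seat edges (so the leg's bounding box is flush with the corner).

B is a spool: two coaxial disc flanges of radius 108 mm and thickness 20 mm, joined by a core cylinder of radius 65 mm and height 138 mm. The lower flange rests on z = 0 and the three cylinders share a vertical axis.

The spool is on top of the stool.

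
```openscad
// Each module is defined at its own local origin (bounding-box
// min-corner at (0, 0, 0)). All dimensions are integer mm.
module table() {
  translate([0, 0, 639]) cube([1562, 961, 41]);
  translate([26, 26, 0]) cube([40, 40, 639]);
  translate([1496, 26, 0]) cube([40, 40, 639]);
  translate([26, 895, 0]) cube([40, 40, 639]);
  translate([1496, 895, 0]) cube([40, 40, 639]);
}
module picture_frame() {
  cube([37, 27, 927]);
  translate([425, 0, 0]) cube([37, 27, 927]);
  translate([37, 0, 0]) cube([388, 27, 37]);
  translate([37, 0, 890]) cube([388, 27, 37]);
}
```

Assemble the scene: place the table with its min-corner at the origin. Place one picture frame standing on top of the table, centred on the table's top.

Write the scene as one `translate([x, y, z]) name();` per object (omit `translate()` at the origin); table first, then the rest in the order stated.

table();
translate([550, 467, 680]) picture_frame();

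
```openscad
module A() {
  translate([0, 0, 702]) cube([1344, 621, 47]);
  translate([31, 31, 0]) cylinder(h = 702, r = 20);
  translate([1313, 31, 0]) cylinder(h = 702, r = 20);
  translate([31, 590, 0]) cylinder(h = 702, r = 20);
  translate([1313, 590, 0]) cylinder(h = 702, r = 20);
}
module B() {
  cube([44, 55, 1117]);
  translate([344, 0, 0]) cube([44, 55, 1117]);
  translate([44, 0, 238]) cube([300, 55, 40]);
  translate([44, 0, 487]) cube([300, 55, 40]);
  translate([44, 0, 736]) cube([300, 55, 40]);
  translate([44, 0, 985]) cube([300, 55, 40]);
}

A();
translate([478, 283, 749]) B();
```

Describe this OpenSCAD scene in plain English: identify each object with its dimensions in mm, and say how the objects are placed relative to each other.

A is a table: top 1344 mm (x) × 621 mm (y), 47 mm thick, upper face at z = 749 mm, on four round legs of 40 mm diameter, each leg's bounding box inset 11 mm from the nearest pair of top edges, running from z = 0 to the bottom of the top.

B is a wooden ladder with two side rails of 44×55 mm section and 1117 mm height, set 388 mm apart overall. Between them run 4 rectangular rungs (55 mm deep, 40 mm thick), front faces flush with the rails' −y face. The bottom of the first rung is 238 mm above the floor and each subsequent rung is 249 mm higher than the one below.

The ladder is on top of the table, centred.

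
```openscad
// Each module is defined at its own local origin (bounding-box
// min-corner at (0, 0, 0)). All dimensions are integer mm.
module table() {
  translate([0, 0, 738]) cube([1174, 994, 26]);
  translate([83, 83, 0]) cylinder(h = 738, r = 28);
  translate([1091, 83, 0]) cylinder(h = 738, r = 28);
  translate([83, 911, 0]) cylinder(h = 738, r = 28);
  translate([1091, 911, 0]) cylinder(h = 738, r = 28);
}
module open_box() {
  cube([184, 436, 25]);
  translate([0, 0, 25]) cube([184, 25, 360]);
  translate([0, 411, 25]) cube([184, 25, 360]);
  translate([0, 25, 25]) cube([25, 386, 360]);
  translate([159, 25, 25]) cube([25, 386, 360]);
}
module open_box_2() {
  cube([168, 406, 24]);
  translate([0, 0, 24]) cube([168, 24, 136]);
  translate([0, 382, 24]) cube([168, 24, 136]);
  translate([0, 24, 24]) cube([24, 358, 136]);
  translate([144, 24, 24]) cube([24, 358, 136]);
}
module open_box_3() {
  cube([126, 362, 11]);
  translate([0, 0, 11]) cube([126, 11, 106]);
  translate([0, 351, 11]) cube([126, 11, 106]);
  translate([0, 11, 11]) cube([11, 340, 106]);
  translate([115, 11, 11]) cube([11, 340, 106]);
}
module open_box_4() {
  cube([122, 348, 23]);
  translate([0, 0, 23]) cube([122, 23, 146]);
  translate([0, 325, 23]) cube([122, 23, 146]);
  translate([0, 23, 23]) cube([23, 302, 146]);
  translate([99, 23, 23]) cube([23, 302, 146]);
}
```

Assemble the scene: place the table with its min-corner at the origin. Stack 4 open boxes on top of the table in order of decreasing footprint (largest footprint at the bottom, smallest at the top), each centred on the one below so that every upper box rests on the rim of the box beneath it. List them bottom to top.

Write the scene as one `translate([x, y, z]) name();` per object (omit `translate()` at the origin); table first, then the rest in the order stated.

table();
translate([495, 279, 764]) open_box();
translate([503, 294, 1149]) open_box_2();
translate([524, 316, 1309]) open_box_3();
translate([526, 323, 1426]) open_box_4();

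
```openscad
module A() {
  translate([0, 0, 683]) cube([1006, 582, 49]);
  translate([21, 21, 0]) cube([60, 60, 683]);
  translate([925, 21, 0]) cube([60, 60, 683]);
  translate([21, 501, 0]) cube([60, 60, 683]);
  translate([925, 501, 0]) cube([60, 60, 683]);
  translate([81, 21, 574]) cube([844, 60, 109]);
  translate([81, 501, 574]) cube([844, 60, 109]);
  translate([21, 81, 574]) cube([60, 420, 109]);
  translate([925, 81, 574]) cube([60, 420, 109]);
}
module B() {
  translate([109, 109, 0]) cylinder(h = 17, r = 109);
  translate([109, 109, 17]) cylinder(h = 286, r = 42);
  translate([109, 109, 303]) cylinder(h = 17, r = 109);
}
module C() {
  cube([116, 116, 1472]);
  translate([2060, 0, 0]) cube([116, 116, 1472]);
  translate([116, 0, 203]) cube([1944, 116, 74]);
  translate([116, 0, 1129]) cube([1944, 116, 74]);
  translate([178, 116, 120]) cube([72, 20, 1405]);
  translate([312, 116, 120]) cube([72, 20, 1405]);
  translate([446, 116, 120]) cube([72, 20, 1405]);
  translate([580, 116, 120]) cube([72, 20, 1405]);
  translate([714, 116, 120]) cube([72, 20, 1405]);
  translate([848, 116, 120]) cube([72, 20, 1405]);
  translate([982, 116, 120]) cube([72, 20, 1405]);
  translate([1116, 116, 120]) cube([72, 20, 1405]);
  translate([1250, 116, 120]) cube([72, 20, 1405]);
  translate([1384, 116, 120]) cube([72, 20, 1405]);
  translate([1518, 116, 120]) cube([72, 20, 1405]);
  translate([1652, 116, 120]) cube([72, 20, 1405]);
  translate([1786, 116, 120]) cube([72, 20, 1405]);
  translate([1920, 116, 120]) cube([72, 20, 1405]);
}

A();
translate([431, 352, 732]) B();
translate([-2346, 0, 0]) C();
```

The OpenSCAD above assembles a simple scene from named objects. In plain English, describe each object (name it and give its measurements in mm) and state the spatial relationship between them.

A is a table with a 1006×582 mm rectangular top, 49 mm thick, top surface at z = 732 mm, supported by four 60×60 mm square legs, each inset 21 mm from the nearest pair of top edges, running from the floor. Four apron rails, 60 mm thick and 109 mm tall, run between adjacent legs with their top edges flush with the underside of the top and their outer faces flush with the legs' outer faces.

B is a spool: two coaxial disc flanges of radius 109 mm and thickness 17 mm, joined by a core cylinder of radius 42 mm and height 286 mm. The lower flange rests on z = 0 and the three cylinders share a vertical axis.

C is a fence section. Two 116×116 mm posts, 1472 mm tall, stand on the floor with a clear span of 1944 mm between their inner faces. Two horizontal rails of 116×74 mm section span the gap between the posts with their undersides at z = 203 mm and z = 1129 mm, flush with the posts' −y face. 14 pickets, each 72 mm wide, 20 mm thick and 1405 mm tall, are fixed to the +y face of the rails with their bottoms at z = 120 mm, evenly spaced across the span with equal gaps (rounded down to the nearest mm) at the −x end and between each pair — any rounding remainder accumulates at the +x end.

The spool is on top of the table. The fence section is on the floor beside the table on its −x side.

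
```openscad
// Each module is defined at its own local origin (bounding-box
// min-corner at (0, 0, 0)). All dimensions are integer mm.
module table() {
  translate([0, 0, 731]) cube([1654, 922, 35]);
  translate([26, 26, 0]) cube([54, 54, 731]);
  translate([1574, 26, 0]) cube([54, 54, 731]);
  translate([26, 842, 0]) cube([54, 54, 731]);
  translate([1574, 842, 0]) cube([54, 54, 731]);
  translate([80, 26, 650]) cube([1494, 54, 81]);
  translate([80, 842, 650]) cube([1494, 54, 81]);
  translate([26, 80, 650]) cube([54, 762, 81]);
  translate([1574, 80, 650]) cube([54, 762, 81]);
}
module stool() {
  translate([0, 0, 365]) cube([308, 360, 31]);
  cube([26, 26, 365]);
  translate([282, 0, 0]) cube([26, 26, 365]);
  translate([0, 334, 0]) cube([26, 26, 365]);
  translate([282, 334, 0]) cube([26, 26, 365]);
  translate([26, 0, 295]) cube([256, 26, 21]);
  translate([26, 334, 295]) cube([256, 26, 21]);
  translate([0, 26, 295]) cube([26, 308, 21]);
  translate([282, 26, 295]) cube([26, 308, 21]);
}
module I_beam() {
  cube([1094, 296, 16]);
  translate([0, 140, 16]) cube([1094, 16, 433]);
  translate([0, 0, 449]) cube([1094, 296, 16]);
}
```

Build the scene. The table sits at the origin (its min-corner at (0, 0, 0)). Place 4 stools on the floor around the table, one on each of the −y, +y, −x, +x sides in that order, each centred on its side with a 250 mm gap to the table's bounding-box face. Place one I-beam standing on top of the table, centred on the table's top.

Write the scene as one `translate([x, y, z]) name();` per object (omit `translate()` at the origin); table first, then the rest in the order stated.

table();
translate([673, -610, 0]) stool();
translate([673, 1172, 0]) stool();
translate([-558, 281, 0]) stool();
translate([1904, 281, 0]) stool();
translate([280, 313, 766]) I_beam();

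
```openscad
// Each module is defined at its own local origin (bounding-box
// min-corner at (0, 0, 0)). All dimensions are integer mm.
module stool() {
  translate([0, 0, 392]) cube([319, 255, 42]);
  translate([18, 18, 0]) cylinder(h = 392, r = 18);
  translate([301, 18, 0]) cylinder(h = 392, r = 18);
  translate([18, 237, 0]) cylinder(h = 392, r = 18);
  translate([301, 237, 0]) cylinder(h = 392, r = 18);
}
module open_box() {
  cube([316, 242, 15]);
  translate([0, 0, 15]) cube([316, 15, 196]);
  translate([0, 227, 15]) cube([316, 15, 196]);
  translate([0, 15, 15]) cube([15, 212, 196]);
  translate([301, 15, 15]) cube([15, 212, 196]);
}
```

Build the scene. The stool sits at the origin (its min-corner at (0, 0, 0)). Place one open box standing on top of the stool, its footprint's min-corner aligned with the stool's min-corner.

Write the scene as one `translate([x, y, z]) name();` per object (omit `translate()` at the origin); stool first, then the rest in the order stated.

stool();
translate([0, 0, 434]) open_box();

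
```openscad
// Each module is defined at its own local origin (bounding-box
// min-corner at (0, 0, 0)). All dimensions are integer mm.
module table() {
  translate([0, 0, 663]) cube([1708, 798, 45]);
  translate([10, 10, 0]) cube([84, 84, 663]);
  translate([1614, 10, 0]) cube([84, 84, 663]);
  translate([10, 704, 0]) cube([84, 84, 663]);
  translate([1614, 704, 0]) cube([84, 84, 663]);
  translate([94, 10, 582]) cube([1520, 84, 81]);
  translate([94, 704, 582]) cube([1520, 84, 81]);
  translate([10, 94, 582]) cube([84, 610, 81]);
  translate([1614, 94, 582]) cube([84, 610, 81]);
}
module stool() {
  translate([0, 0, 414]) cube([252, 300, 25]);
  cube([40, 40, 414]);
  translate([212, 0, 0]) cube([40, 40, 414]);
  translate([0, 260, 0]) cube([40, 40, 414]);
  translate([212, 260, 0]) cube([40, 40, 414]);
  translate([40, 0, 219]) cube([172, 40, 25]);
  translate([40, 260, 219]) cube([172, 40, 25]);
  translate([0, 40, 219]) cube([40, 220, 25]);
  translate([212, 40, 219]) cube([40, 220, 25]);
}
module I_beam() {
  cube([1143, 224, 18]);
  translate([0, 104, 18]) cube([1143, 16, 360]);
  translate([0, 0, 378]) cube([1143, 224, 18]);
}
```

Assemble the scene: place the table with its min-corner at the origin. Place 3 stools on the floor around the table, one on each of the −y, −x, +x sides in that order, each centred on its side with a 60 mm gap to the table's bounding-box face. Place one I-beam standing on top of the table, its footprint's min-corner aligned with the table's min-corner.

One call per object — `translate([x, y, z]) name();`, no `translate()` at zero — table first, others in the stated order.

table();
translate([728, -360, 0]) stool();
translate([-312, 249, 0]) stool();
translate([1768, 249, 0]) stool();
translate([0, 0, 708]) I_beam();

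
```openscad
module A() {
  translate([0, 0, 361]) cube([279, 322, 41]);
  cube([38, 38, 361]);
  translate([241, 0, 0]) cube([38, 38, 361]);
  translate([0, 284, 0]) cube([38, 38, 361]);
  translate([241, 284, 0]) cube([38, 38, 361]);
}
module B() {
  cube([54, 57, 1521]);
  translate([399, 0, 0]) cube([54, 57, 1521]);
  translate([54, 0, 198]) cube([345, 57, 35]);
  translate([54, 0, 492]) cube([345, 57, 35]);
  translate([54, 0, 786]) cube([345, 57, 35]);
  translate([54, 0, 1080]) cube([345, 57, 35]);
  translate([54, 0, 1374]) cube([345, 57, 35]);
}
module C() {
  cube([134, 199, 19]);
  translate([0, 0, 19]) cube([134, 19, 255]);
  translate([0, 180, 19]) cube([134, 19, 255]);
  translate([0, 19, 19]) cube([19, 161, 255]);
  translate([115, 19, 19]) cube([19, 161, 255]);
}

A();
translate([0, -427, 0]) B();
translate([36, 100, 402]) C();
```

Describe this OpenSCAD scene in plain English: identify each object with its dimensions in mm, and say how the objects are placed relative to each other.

A is a simple wooden stool: a rectangular seat 279 mm (x) by 322 mm (y), 41 mm thick, top face at z = 402 mm, on four square legs, each 38×38 mm in cross-section. The legs rest on z = 0, each flush with a corner of the seat.

B is a wooden ladder with two side rails of 54×57 mm section and 1521 mm height, set 453 mm apart overall. Between them run 5 rectangular rungs (57 mm deep, 35 mm thick), front faces flush with the rails' −y face. The bottom of the first rung is 198 mm above the floor and each subsequent rung is 294 mm higher than the one below.

C is an open storage box with external size 134×199×274 mm and wall thickness 19 mm (the base is also 19 mm thick). The base covers the whole footprint; the four walls stand on the base, with the y-facing walls full-width and the x-facing walls fitting between their inner faces.

The ladder is on the floor beside the stool on its −y side. The open box is on top of the stool.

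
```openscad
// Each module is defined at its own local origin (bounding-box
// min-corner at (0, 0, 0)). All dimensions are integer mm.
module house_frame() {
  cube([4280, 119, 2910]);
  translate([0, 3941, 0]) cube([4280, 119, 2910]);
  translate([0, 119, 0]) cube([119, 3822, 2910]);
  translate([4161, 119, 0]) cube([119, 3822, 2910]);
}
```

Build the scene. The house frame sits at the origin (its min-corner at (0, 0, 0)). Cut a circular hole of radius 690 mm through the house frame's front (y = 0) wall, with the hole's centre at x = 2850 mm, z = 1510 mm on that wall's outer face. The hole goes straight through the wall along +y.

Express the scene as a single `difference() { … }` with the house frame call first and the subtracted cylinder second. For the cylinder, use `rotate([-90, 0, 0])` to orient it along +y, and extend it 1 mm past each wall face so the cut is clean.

difference() {
  house_frame();
  translate([2850, -1, 1510]) rotate([-90, 0, 0]) cylinder(h = 121, r = 690);
}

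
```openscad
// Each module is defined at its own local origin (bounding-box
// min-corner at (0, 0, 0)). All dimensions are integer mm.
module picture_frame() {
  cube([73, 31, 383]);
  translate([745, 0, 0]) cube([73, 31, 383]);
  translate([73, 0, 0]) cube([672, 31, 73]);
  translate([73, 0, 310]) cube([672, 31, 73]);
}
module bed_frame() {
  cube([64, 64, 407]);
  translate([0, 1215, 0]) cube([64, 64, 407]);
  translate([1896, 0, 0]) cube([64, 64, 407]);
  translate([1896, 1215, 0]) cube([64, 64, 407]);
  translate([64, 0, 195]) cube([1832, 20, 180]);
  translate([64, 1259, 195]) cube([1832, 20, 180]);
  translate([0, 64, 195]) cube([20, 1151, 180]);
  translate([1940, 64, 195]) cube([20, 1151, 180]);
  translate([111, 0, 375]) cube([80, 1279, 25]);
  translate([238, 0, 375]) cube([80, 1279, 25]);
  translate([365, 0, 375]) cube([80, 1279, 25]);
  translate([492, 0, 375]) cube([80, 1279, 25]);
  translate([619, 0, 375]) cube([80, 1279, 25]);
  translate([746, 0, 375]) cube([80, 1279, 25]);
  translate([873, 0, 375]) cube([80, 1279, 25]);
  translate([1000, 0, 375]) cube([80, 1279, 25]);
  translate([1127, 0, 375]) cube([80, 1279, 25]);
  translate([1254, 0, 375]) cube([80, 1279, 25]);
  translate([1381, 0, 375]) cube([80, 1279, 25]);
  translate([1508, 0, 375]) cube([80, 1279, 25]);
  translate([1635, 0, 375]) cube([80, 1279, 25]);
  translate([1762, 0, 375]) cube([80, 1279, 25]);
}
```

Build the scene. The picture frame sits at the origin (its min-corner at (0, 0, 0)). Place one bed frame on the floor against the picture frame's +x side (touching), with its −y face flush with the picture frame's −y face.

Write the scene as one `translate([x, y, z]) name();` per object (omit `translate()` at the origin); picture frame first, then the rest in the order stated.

picture_frame();
translate([818, 0, 0]) bed_frame();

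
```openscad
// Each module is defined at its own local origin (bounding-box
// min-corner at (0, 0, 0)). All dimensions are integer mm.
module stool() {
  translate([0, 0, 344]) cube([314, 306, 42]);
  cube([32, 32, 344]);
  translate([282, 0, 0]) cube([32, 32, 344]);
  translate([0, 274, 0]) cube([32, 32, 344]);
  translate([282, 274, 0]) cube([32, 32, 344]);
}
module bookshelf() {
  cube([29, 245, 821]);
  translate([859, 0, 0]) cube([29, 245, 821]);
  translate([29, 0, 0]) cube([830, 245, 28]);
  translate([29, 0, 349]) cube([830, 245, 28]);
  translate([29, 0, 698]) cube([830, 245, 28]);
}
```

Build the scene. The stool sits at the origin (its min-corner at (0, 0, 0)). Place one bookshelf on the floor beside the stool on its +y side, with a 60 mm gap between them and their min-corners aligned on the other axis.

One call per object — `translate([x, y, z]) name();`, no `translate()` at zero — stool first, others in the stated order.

stool();
translate([0, 366, 0]) bookshelf();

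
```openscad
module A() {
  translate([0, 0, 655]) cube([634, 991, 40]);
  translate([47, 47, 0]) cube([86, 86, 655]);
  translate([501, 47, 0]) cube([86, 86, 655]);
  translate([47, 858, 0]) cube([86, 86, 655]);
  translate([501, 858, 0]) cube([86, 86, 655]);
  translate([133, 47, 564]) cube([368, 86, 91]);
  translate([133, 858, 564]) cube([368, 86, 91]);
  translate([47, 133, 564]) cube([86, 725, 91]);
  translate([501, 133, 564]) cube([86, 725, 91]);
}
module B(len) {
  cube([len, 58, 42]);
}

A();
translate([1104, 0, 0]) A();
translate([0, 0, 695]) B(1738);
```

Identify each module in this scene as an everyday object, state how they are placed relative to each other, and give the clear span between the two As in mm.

Second table starts at x = 1104; first ends at x = 634; clear span = 1104 − 634 = 470 mm.

A is a table. B is a beam. A beam spans the tops of two tables. The clear span between the two tables is 470 mm.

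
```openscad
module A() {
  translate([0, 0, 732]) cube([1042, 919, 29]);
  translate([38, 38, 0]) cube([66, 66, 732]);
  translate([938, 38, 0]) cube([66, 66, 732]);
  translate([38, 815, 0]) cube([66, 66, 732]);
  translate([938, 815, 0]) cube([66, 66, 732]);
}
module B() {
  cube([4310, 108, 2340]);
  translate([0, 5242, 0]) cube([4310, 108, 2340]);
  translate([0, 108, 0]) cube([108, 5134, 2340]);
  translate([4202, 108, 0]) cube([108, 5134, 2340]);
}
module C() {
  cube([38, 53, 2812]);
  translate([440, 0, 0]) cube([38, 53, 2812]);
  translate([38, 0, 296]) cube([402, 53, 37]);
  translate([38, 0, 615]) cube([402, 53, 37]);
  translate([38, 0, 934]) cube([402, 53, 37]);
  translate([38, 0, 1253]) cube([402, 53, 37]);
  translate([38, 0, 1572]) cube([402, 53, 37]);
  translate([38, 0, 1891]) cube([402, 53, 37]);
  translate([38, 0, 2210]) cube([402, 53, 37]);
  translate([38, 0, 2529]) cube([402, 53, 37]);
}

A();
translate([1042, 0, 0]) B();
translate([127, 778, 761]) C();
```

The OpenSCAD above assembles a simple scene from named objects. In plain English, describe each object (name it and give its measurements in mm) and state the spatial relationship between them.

A is a table: top 1042 mm (x) × 919 mm (y), 29 mm thick, upper face at z = 761 mm, on four 66×66 mm square legs, each inset 38 mm from the nearest pair of top edges, running from z = 0 to the bottom of the top.

B is a box-shaped house frame (walls only): outside footprint 4310×5350 mm, wall height 2340 mm, wall thickness 108 mm. The two y-facing walls run the full x-width; the two x-facing walls fit between the inner faces of the y-facing walls.

C is a straight ladder. Two 38×53 mm vertical rails, 2812 mm tall, stand 478 mm apart (outside-to-outside) with their front faces coplanar on the −y side. 8 rungs, each 53 mm deep and 37 mm tall, span between the inner faces of the rails, front faces flush with the rails. The lowest rung's underside is at z = 296 mm and rungs are spaced 319 mm apart (underside to underside).

The house frame is against the table's +x side, with their −y faces flush. The ladder is on top of the table.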